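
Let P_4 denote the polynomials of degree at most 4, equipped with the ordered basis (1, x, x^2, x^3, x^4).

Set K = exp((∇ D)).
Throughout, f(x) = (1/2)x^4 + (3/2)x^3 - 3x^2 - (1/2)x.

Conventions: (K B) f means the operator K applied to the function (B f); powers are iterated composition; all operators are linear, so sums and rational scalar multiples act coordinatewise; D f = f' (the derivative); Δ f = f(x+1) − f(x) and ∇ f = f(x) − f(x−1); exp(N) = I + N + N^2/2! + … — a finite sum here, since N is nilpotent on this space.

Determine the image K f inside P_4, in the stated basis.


order-1 term: 6x^2 + 3x - 17/2
order-2 term: 6
the series for exp((∇ D)) f terminates at order 2
exp((∇ D)) f = (1/2)x^4 + (3/2)x^3 + 3x^2 + (5/2)x - 5/2

the image equals g(x) = (1/2)x^4 + (3/2)x^3 + 3x^2 + (5/2)x - 5/2


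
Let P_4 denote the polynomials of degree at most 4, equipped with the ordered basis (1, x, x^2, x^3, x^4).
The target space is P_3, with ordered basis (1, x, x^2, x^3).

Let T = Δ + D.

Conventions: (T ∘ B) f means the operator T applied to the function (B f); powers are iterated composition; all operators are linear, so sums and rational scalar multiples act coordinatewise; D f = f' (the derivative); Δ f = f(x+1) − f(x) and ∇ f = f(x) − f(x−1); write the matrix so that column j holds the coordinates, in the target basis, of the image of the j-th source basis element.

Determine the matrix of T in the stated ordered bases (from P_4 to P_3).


image of 1: 0
image of x: 2
image of x^2: 4x + 1
image of x^3: 6x^2 + 3x + 1
image of x^4: 8x^3 + 6x^2 + 4x + 1
each image's coordinates form column j of the matrix

the matrix is [[0, 2, 1, 1, 1]; [0, 0, 4, 3, 4]; [0, 0, 0, 6, 6]; [0, 0, 0, 0, 8]] (rows listed top to bottom)


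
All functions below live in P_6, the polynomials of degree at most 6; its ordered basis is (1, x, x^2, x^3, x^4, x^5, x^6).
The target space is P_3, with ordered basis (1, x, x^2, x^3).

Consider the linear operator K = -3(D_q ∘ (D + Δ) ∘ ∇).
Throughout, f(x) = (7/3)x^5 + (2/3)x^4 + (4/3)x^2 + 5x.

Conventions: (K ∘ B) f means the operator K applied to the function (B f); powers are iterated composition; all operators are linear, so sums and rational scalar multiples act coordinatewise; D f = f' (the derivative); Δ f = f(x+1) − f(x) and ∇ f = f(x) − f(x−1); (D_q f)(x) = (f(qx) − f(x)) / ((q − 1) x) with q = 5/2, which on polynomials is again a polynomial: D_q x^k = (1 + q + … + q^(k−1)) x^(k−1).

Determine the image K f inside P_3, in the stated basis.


g(x) = -2730x^2 + 567x - 186

∇ f = (35/3)x^4 - (62/3)x^3 + (58/3)x^2 - (19/3)x + 16/3
D ∇ f = (140/3)x^3 - 62x^2 + (116/3)x - 19/3
Δ ∇ f = (140/3)x^3 + 8x^2 + (70/3)x + 4
(D + Δ) ∇ f = (280/3)x^3 - 54x^2 + 62x - 7/3
D_q (D + Δ) ∇ f = 910x^2 - 189x + 62
(-3(D_q ∘ (D + Δ) ∘ ∇)) f = -2730x^2 + 567x - 186


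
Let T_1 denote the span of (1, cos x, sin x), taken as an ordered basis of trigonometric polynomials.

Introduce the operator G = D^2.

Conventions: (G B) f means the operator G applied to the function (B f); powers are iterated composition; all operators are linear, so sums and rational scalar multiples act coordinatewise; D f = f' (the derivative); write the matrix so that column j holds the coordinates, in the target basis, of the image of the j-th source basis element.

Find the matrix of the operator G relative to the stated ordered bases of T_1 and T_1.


the matrix is [[0, 0, 0]; [0, -1, 0]; [0, 0, -1]] (rows listed top to bottom)

image of 1: 0
image of cos x: -cos x
image of sin x: -sin x
each image's coordinates form column j of the matrix


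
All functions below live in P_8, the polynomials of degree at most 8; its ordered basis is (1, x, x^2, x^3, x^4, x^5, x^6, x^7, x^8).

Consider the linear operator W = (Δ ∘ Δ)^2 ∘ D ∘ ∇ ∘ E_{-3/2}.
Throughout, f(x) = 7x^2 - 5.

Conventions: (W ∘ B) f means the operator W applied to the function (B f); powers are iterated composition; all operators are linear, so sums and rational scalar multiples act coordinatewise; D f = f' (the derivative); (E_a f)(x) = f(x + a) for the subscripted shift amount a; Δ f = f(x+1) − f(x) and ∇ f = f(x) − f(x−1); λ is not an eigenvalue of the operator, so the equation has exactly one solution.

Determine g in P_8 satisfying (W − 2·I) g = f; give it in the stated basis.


the image equals g(x) = -(7/2)x^2 + 5/2

write g with unknown coordinates in the stated basis and equate coefficients in (W − 2·I) g = f
solving from the highest basis element down gives g = -(7/2)x^2 + 5/2
check: W g = 0
so W g − 2·g = 7x^2 - 5 = f ✓


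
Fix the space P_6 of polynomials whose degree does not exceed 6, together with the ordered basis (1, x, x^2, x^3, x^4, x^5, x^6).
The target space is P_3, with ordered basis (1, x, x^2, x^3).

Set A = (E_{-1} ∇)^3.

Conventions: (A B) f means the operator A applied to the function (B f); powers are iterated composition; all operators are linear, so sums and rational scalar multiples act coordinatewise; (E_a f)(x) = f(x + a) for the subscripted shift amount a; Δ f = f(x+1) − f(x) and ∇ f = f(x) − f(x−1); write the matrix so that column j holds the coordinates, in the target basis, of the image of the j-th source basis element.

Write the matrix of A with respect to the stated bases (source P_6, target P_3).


image of 1: 0
image of x: 0
image of x^2: 0
image of x^3: 6
image of x^4: 24x - 108
image of x^5: 60x^2 - 540x + 1230
image of x^6: 120x^3 - 1620x^2 + 7380x - 11340
each image's coordinates form column j of the matrix

the matrix is [[0, 0, 0, 6, -108, 1230, -11340]; [0, 0, 0, 0, 24, -540, 7380]; [0, 0, 0, 0, 0, 60, -1620]; [0, 0, 0, 0, 0, 0, 120]] (rows listed top to bottom)


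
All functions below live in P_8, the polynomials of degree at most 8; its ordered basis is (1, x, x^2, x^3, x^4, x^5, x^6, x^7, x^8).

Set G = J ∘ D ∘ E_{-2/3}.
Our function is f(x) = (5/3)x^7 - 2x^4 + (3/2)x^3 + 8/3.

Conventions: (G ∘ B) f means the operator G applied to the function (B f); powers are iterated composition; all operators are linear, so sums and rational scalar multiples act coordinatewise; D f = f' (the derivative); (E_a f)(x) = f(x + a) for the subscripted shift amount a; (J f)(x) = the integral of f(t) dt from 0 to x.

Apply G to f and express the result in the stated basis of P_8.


the image equals g(x) = (5/3)x^7 - (70/9)x^6 + (140/9)x^5 - (1562/81)x^4 + (8921/486)x^3 - (3145/243)x^2 + (11798/2187)x

E_{-2/3} f = (5/3)x^7 - (70/9)x^6 + (140/9)x^5 - (1562/81)x^4 + (8921/486)x^3 - (3145/243)x^2 + (11798/2187)x + 11348/6561
D E_{-2/3} f = (35/3)x^6 - (140/3)x^5 + (700/9)x^4 - (6248/81)x^3 + (8921/162)x^2 - (6290/243)x + 11798/2187
J (D ∘ E_{-2/3}) f = (5/3)x^7 - (70/9)x^6 + (140/9)x^5 - (1562/81)x^4 + (8921/486)x^3 - (3145/243)x^2 + (11798/2187)x


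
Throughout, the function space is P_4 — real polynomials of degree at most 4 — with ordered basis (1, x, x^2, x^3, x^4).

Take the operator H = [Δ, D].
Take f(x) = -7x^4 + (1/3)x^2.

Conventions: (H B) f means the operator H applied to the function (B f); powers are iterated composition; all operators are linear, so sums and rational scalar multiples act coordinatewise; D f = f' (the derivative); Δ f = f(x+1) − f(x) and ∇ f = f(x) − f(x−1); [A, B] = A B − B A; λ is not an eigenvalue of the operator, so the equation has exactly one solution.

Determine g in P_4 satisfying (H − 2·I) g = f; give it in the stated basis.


the image equals g(x) = (7/2)x^4 - (1/6)x^2

write g with unknown coordinates in the stated basis and equate coefficients in (H − 2·I) g = f
solving from the highest basis element down gives g = (7/2)x^4 - (1/6)x^2
check: H g = 0
so H g − 2·g = -7x^4 + (1/3)x^2 = f ✓


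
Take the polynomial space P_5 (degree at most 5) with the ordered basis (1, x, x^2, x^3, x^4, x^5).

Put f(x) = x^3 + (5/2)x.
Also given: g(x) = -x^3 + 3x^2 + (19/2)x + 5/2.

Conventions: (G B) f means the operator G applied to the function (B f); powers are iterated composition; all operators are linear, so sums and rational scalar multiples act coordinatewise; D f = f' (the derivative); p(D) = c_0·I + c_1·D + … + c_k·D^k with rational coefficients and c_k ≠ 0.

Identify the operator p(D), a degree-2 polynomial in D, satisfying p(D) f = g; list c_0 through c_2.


p(D) = -I + D + 2·D^2, i.e. c_0 = -1, c_1 = 1, c_2 = 2

D^0 f = x^3 + (5/2)x
D^1 f = 3x^2 + 5/2
D^2 f = 6x
matching coefficients of g against c_0 f + c_1 Df + … from the top degree down determines the c_i
solution: c_0 = -1, c_1 = 1, c_2 = 2


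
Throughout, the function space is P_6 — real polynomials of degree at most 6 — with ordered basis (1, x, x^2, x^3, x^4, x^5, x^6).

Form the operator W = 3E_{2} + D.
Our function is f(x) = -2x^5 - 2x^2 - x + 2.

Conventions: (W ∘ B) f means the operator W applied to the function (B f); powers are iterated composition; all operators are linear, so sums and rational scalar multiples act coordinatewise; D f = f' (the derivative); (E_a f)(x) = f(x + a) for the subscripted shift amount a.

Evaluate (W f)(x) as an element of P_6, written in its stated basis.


E_{2} f = -2x^5 - 20x^4 - 80x^3 - 162x^2 - 169x - 72
(3E_{2}) f = -6x^5 - 60x^4 - 240x^3 - 486x^2 - 507x - 216
D f = -10x^4 - 4x - 1
(3E_{2} + D) f = -6x^5 - 70x^4 - 240x^3 - 486x^2 - 511x - 217

the image equals g(x) = -6x^5 - 70x^4 - 240x^3 - 486x^2 - 511x - 217


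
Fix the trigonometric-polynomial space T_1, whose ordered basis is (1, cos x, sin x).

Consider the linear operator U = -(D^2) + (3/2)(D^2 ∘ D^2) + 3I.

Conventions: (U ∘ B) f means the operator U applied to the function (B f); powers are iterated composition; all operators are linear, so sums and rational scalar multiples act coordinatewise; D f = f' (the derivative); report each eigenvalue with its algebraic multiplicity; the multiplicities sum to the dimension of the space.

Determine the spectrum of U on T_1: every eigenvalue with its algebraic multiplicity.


image of 1: 3
image of cos x: (11/2)cos x
image of sin x: (11/2)sin x
the matrix is diagonal; its diagonal is (3, 11/2, 11/2)
for a triangular matrix the eigenvalues are the diagonal entries, with algebraic multiplicity their repetition count

λ = 3 (multiplicity 1), λ = 11/2 (multiplicity 2)


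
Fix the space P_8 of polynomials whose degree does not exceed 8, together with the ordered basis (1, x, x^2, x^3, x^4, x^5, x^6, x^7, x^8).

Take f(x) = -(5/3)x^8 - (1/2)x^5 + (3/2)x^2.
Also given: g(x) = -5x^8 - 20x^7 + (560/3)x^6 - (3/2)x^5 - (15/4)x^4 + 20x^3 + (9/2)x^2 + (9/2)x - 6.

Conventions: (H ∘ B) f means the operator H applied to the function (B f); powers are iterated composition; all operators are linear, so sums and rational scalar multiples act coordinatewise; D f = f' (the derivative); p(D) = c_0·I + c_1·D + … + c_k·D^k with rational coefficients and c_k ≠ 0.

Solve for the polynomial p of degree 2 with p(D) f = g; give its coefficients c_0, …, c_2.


p(D) = 3·I + (3/2)·D − 2·D^2, i.e. c_0 = 3, c_1 = 3/2, c_2 = -2

D^0 f = -(5/3)x^8 - (1/2)x^5 + (3/2)x^2
D^1 f = -(40/3)x^7 - (5/2)x^4 + 3x
D^2 f = -(280/3)x^6 - 10x^3 + 3
matching coefficients of g against c_0 f + c_1 Df + … from the top degree down determines the c_i
solution: c_0 = 3, c_1 = 3/2, c_2 = -2


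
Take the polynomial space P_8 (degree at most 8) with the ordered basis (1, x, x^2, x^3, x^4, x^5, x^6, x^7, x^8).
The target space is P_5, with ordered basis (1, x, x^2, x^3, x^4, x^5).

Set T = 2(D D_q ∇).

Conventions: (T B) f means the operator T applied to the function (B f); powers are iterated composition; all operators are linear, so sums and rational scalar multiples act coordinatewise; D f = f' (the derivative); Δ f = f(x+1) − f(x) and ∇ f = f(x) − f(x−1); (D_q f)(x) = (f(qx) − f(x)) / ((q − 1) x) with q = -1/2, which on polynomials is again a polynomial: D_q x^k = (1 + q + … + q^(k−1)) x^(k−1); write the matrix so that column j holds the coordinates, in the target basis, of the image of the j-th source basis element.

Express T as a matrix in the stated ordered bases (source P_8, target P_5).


the matrix is [[0, 0, 0, 3, -6, 10, -15, 21, -28]; [0, 0, 0, 0, 12, -30, 60, -105, 168]; [0, 0, 0, 0, 0, 75/4, -225/4, 525/4, -525/2]; [0, 0, 0, 0, 0, 0, 33, -231/2, 308]; [0, 0, 0, 0, 0, 0, 0, 735/16, -735/4]; [0, 0, 0, 0, 0, 0, 0, 0, 129/2]] (rows listed top to bottom)

image of 1: 0
image of x: 0
image of x^2: 0
image of x^3: 3
image of x^4: 12x - 6
image of x^5: (75/4)x^2 - 30x + 10
image of x^6: 33x^3 - (225/4)x^2 + 60x - 15
image of x^7: (735/16)x^4 - (231/2)x^3 + (525/4)x^2 - 105x + 21
image of x^8: (129/2)x^5 - (735/4)x^4 + 308x^3 - (525/2)x^2 + 168x - 28
each image's coordinates form column j of the matrix


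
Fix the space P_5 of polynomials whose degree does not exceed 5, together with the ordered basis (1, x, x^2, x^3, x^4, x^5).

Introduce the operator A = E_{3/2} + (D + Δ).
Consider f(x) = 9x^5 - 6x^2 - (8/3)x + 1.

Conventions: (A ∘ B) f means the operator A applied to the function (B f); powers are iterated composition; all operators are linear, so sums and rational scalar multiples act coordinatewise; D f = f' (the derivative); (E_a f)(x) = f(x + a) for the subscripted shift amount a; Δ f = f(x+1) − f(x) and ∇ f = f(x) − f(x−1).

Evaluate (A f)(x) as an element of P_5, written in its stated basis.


g(x) = 9x^5 + (315/2)x^4 + (585/2)x^3 + (1551/4)x^2 + (10951/48)x + 4753/96

E_{3/2} f = 9x^5 + (135/2)x^4 + (405/2)x^3 + (1191/4)x^2 + (9943/48)x + 1659/32
D f = 45x^4 - 12x - 8/3
Δ f = 45x^4 + 90x^3 + 90x^2 + 33x + 1/3
(D + Δ) f = 90x^4 + 90x^3 + 90x^2 + 21x - 7/3
(E_{3/2} + (D + Δ)) f = 9x^5 + (315/2)x^4 + (585/2)x^3 + (1551/4)x^2 + (10951/48)x + 4753/96


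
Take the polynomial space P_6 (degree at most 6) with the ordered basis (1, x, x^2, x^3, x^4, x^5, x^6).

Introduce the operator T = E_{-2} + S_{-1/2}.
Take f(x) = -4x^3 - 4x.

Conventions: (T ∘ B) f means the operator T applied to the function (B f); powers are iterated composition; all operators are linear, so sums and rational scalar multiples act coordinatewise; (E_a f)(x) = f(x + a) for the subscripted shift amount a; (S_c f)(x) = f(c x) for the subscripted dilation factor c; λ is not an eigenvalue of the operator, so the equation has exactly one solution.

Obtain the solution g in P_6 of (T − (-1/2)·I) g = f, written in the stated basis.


the result is g(x) = -(32/11)x^3 - (768/77)x^2 - (692/77)x - 208/385

write g with unknown coordinates in the stated basis and equate coefficients in (T − (-1/2)·I) g = f
solving from the highest basis element down gives g = -(32/11)x^3 - (768/77)x^2 - (692/77)x - 208/385
check: T g = -(28/11)x^3 + (384/77)x^2 + (38/77)x + 104/385
so T g − (-1/2)·g = -4x^3 - 4x = f ✓


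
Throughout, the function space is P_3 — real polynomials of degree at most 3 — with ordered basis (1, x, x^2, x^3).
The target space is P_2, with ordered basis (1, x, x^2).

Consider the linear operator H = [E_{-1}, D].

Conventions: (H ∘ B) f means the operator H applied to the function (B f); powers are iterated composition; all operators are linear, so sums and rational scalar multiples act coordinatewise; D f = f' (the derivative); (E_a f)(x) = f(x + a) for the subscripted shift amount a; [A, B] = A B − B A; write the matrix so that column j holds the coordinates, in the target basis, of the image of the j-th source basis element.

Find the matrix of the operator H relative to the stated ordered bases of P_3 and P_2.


the matrix is [[0, 0, 0, 0]; [0, 0, 0, 0]; [0, 0, 0, 0]] (rows listed top to bottom)

image of 1: 0
image of x: 0
image of x^2: 0
image of x^3: 0
each image's coordinates form column j of the matrix


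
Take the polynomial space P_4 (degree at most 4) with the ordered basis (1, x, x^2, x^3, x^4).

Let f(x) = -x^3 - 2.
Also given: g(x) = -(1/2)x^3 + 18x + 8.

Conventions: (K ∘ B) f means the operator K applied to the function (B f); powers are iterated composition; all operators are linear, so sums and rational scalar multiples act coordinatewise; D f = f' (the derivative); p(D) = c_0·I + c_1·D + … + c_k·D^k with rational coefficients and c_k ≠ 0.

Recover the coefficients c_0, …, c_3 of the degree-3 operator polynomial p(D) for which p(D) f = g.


p(D) = (1/2)·I − 3·D^2 − (3/2)·D^3, i.e. c_0 = 1/2, c_1 = 0, c_2 = -3, c_3 = -3/2

D^0 f = -x^3 - 2
D^1 f = -3x^2
D^2 f = -6x
D^3 f = -6
matching coefficients of g against c_0 f + c_1 Df + … from the top degree down determines the c_i
solution: c_0 = 1/2, c_1 = 0, c_2 = -3, c_3 = -3/2


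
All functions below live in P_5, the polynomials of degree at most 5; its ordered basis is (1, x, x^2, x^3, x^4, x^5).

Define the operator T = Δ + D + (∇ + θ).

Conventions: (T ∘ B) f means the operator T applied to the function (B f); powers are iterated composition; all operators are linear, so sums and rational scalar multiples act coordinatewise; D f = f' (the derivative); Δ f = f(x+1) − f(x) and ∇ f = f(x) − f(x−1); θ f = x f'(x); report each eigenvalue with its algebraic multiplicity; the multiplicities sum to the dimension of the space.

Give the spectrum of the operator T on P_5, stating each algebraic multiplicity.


image of 1: 0
image of x: x + 3
image of x^2: 2x^2 + 6x
image of x^3: 3x^3 + 9x^2 + 2
image of x^4: 4x^4 + 12x^3 + 8x
image of x^5: 5x^5 + 15x^4 + 20x^2 + 2
the matrix is upper triangular; its diagonal is (0, 1, 2, 3, 4, 5)
for a triangular matrix the eigenvalues are the diagonal entries, with algebraic multiplicity their repetition count

λ = 0 (multiplicity 1), λ = 1 (multiplicity 1), λ = 2 (multiplicity 1), λ = 3 (multiplicity 1), λ = 4 (multiplicity 1), λ = 5 (multiplicity 1)


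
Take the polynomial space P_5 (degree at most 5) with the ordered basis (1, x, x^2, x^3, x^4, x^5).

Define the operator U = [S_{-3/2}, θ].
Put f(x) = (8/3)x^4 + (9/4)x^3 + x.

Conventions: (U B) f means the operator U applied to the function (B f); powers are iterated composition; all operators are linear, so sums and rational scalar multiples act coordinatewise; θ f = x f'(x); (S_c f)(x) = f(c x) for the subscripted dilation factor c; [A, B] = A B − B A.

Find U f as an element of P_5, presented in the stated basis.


g(x) = 0

θ f = (32/3)x^4 + (27/4)x^3 + x
S_{-3/2} θ f = 54x^4 - (729/32)x^3 - (3/2)x
S_{-3/2} f = (27/2)x^4 - (243/32)x^3 - (3/2)x
θ S_{-3/2} f = 54x^4 - (729/32)x^3 - (3/2)x
[S_{-3/2}, θ] f = 0


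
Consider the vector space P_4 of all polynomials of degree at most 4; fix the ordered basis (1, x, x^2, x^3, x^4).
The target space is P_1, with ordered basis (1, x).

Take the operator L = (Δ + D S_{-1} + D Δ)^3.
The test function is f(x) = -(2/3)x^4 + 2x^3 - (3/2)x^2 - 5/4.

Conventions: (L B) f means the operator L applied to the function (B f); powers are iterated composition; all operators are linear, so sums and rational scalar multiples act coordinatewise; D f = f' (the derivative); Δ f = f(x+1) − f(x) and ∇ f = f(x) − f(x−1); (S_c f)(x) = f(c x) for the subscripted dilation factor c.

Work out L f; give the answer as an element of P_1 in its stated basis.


the result is g(x) = 0

Δ f = -(8/3)x^3 + 2x^2 + (1/3)x - 1/6
S_{-1} f = -(2/3)x^4 - 2x^3 - (3/2)x^2 - 5/4
D S_{-1} f = -(8/3)x^3 - 6x^2 - 3x
Δ f = -(8/3)x^3 + 2x^2 + (1/3)x - 1/6
D Δ f = -8x^2 + 4x + 1/3
(Δ + D S_{-1} + D Δ) f = -(16/3)x^3 - 12x^2 + (4/3)x + 1/6
Δ (Δ + D S_{-1} + D Δ) f = -16x^2 - 40x - 16
S_{-1} (Δ + D S_{-1} + D Δ) f = (16/3)x^3 - 12x^2 - (4/3)x + 1/6
D S_{-1} (Δ + D S_{-1} + D Δ) f = 16x^2 - 24x - 4/3
Δ (Δ + D S_{-1} + D Δ) f = -16x^2 - 40x - 16
D Δ (Δ + D S_{-1} + D Δ) f = -32x - 40
(Δ + D S_{-1} + D Δ) (Δ + D S_{-1} + D Δ) f = -96x - 172/3
Δ (Δ + D S_{-1} + D Δ) (Δ + D S_{-1} + D Δ) f = -96
S_{-1} (Δ + D S_{-1} + D Δ) (Δ + D S_{-1} + D Δ) f = 96x - 172/3
D S_{-1} (Δ + D S_{-1} + D Δ) (Δ + D S_{-1} + D Δ) f = 96
Δ (Δ + D S_{-1} + D Δ) (Δ + D S_{-1} + D Δ) f = -96
D Δ (Δ + D S_{-1} + D Δ) (Δ + D S_{-1} + D Δ) f = 0
(Δ + D S_{-1} + D Δ) (Δ + D S_{-1} + D Δ) (Δ + D S_{-1} + D Δ) f = 0


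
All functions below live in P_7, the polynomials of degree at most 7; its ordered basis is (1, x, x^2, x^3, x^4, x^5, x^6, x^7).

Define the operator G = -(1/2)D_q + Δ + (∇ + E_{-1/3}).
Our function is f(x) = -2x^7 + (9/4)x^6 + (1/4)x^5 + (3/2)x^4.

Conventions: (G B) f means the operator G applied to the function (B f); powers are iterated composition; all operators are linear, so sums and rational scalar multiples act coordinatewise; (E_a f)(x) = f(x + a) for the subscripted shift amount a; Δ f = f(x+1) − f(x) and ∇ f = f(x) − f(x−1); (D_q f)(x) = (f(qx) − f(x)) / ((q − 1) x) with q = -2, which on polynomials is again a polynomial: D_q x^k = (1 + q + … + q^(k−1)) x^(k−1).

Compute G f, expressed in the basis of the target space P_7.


D_q f = -86x^6 - (189/4)x^5 + (11/4)x^4 - (15/2)x^3
(-(1/2)D_q) f = 43x^6 + (189/8)x^5 - (11/8)x^4 + (15/4)x^3
Δ f = -14x^6 - (57/2)x^5 - 35x^4 - (33/2)x^3 + (13/4)x^2 + (27/4)x + 2
∇ f = -14x^6 + (111/2)x^5 - (205/2)x^4 + (237/2)x^3 - (329/4)x^2 + (129/4)x - 11/2
E_{-1/3} f = -2x^7 + (83/12)x^6 - (107/12)x^5 + (401/54)x^4 - (689/162)x^3 + (485/324)x^2 - (821/2916)x + 47/2187
(∇ + E_{-1/3}) f = -2x^7 - (85/12)x^6 + (559/12)x^5 - (2567/27)x^4 + (9254/81)x^3 - (6541/81)x^2 + (23305/729)x - 23963/4374
(-(1/2)D_q + Δ + (∇ + E_{-1/3})) f = -2x^7 + (263/12)x^6 + (1001/24)x^5 - (28393/216)x^4 + (32885/324)x^3 - (25111/324)x^2 + (112903/2916)x - 15215/4374

g(x) = -2x^7 + (263/12)x^6 + (1001/24)x^5 - (28393/216)x^4 + (32885/324)x^3 - (25111/324)x^2 + (112903/2916)x - 15215/4374


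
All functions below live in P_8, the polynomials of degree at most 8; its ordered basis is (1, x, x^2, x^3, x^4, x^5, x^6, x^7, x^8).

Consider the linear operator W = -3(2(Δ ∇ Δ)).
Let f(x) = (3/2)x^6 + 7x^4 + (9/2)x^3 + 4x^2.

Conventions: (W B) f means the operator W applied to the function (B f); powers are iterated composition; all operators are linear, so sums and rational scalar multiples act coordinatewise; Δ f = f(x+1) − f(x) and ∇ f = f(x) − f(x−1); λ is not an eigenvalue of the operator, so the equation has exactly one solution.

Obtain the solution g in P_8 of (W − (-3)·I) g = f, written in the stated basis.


the image equals g(x) = (1/2)x^6 + (7/3)x^4 + (243/2)x^3 + (544/3)x^2 + 292x + 1574

write g with unknown coordinates in the stated basis and equate coefficients in (W − (-3)·I) g = f
solving from the highest basis element down gives g = (1/2)x^6 + (7/3)x^4 + (243/2)x^3 + (544/3)x^2 + 292x + 1574
check: W g = -360x^3 - 540x^2 - 876x - 4722
so W g − (-3)·g = (3/2)x^6 + 7x^4 + (9/2)x^3 + 4x^2 = f ✓


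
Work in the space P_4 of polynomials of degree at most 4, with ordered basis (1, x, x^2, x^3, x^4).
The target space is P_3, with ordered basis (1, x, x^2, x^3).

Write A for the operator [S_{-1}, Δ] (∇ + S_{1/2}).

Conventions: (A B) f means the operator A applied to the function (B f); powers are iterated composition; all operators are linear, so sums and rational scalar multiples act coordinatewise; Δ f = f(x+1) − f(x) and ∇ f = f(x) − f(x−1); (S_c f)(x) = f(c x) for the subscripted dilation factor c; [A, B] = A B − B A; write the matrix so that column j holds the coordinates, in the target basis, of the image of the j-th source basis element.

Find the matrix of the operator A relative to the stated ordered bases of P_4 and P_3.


image of 1: 0
image of x: 1
image of x^2: -x + 4
image of x^3: (3/4)x^2 - 12x - 23/4
image of x^4: -(1/2)x^3 + 24x^2 + (47/2)x + 16
each image's coordinates form column j of the matrix

the matrix is [[0, 1, 4, -23/4, 16]; [0, 0, -1, -12, 47/2]; [0, 0, 0, 3/4, 24]; [0, 0, 0, 0, -1/2]] (rows listed top to bottom)


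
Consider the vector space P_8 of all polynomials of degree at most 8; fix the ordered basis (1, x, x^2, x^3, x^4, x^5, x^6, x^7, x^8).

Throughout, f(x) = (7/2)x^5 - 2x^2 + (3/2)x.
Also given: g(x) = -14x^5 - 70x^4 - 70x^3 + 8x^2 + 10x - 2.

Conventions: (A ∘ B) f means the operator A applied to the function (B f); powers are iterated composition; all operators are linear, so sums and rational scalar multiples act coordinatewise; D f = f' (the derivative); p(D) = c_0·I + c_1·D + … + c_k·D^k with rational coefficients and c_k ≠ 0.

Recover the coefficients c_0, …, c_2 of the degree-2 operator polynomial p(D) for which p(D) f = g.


c_0 = -4, c_1 = -4, c_2 = -1

D^0 f = (7/2)x^5 - 2x^2 + (3/2)x
D^1 f = (35/2)x^4 - 4x + 3/2
D^2 f = 70x^3 - 4
matching coefficients of g against c_0 f + c_1 Df + … from the top degree down determines the c_i
solution: c_0 = -4, c_1 = -4, c_2 = -1


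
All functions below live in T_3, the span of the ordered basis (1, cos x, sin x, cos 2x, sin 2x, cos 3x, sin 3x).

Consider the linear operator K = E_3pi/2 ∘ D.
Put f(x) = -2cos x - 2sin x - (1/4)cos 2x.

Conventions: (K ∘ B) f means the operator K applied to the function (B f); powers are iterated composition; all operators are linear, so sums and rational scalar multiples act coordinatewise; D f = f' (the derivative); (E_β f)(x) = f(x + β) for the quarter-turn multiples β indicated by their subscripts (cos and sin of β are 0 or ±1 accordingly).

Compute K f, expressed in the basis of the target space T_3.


D f = -2cos x + 2sin x + (1/2)sin 2x
E_3pi/2 D f = -2cos x - 2sin x - (1/2)sin 2x

the result is g(x) = -2cos x - 2sin x - (1/2)sin 2x


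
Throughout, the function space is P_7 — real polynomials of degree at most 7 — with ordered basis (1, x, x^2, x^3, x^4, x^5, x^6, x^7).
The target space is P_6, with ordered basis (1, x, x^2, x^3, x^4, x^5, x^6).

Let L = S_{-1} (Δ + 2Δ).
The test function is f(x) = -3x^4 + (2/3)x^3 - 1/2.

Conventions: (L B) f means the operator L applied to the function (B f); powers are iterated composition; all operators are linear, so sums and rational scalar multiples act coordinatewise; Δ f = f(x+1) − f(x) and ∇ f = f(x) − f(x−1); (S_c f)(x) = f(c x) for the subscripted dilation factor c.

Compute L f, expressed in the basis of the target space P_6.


Δ f = -12x^3 - 16x^2 - 10x - 7/3
Δ f = -12x^3 - 16x^2 - 10x - 7/3
(2Δ) f = -24x^3 - 32x^2 - 20x - 14/3
(Δ + 2Δ) f = -36x^3 - 48x^2 - 30x - 7
S_{-1} (Δ + 2Δ) f = 36x^3 - 48x^2 + 30x - 7

g(x) = 36x^3 - 48x^2 + 30x - 7


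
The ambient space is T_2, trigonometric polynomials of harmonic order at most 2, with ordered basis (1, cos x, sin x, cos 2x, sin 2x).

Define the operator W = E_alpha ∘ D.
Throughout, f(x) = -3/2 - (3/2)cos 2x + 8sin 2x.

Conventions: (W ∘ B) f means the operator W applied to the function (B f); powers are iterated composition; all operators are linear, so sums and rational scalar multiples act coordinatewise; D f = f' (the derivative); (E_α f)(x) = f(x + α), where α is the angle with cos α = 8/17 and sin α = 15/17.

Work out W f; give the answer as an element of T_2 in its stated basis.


g(x) = -(1856/289)cos 2x - (4323/289)sin 2x

D f = 16cos 2x + 3sin 2x
E_alpha D f = -(1856/289)cos 2x - (4323/289)sin 2x


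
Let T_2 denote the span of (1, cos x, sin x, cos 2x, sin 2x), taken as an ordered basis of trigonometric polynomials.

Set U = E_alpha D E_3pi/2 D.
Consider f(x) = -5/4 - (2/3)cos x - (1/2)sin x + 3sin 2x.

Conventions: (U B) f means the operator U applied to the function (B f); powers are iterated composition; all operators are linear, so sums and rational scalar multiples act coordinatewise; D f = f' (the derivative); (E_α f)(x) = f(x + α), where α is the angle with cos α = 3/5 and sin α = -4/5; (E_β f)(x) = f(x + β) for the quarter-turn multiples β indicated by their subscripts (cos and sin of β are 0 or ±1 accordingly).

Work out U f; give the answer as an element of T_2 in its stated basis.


D f = -(1/2)cos x + (2/3)sin x + 6cos 2x
E_3pi/2 D f = -(2/3)cos x - (1/2)sin x - 6cos 2x
D (E_3pi/2 D) f = -(1/2)cos x + (2/3)sin x + 12sin 2x
E_alpha D (E_3pi/2 D) f = -(5/6)cos x - (288/25)cos 2x - (84/25)sin 2x

the image equals g(x) = -(5/6)cos x - (288/25)cos 2x - (84/25)sin 2x


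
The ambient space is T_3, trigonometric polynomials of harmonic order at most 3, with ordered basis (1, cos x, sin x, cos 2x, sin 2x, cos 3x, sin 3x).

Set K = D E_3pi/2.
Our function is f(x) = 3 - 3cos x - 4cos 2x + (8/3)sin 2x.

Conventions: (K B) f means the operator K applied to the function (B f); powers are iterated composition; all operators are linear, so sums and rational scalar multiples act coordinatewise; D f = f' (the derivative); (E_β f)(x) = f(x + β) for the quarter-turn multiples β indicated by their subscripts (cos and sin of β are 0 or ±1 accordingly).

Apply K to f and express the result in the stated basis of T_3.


E_3pi/2 f = 3 - 3sin x + 4cos 2x - (8/3)sin 2x
D E_3pi/2 f = -3cos x - (16/3)cos 2x - 8sin 2x

g(x) = -3cos x - (16/3)cos 2x - 8sin 2x


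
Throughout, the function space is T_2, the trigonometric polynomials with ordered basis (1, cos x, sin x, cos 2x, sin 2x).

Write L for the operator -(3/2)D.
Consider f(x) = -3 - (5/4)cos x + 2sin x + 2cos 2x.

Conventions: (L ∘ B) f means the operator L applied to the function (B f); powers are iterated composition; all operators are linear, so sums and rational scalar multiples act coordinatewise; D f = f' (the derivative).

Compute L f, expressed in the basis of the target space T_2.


D f = 2cos x + (5/4)sin x - 4sin 2x
(-(3/2)D) f = -3cos x - (15/8)sin x + 6sin 2x

the result is g(x) = -3cos x - (15/8)sin x + 6sin 2x


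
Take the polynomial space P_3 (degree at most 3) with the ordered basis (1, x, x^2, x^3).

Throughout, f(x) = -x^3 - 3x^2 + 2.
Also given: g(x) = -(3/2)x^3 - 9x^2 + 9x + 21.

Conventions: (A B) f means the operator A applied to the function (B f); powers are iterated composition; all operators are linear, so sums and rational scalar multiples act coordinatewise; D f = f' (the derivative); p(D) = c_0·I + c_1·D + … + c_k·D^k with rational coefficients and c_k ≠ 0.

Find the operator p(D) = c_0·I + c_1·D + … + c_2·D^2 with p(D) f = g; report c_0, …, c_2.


D^0 f = -x^3 - 3x^2 + 2
D^1 f = -3x^2 - 6x
D^2 f = -6x - 6
matching coefficients of g against c_0 f + c_1 Df + … from the top degree down determines the c_i
solution: c_0 = 3/2, c_1 = 3/2, c_2 = -3

p(D) = (3/2)·I + (3/2)·D − 3·D^2, i.e. c_0 = 3/2, c_1 = 3/2, c_2 = -3


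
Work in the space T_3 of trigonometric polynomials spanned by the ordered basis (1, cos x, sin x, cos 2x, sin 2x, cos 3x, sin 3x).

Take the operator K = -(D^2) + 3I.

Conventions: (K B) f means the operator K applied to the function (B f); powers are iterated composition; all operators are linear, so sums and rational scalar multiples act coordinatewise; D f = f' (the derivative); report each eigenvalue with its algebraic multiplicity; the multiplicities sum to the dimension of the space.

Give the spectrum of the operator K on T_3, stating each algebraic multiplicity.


image of 1: 3
image of cos x: 4cos x
image of sin x: 4sin x
image of cos 2x: 7cos 2x
image of sin 2x: 7sin 2x
image of cos 3x: 12cos 3x
image of sin 3x: 12sin 3x
the matrix is diagonal; its diagonal is (3, 4, 4, 7, 7, 12, 12)
for a triangular matrix the eigenvalues are the diagonal entries, with algebraic multiplicity their repetition count

λ = 3 (multiplicity 1), λ = 4 (multiplicity 2), λ = 7 (multiplicity 2), λ = 12 (multiplicity 2)


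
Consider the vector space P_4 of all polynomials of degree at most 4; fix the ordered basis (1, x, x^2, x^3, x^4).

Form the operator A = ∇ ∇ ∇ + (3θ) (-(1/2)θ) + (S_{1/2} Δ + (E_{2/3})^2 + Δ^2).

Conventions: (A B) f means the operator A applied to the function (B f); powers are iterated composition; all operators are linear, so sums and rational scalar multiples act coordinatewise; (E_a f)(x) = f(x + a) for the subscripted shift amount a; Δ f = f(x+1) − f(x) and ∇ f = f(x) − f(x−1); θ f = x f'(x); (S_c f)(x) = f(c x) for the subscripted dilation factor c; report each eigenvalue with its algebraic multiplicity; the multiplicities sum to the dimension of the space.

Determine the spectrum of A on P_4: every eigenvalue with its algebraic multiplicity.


image of 1: 1
image of x: -(1/2)x + 7/3
image of x^2: -5x^2 + (11/3)x + 43/9
image of x^3: -(25/2)x^3 + (19/4)x^2 + (77/6)x + 415/27
image of x^4: -23x^4 + (35/6)x^3 + (145/6)x^2 + (1606/27)x - 1445/81
the matrix is upper triangular; its diagonal is (1, -1/2, -5, -25/2, -23)
for a triangular matrix the eigenvalues are the diagonal entries, with algebraic multiplicity their repetition count

λ = -23 (multiplicity 1), λ = -25/2 (multiplicity 1), λ = -5 (multiplicity 1), λ = -1/2 (multiplicity 1), λ = 1 (multiplicity 1)


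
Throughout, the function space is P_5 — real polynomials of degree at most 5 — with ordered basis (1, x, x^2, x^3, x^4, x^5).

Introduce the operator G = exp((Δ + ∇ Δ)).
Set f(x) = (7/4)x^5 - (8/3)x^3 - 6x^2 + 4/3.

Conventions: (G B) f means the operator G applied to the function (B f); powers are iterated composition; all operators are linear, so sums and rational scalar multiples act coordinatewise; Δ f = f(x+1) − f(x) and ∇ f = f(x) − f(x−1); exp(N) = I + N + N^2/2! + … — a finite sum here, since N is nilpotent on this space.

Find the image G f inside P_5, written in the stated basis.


the result is g(x) = (7/4)x^5 + (35/4)x^4 + (202/3)x^3 + (357/2)x^2 + (1679/4)x + 673/2

order-1 term: (35/4)x^4 + (105/2)x^3 + (19/2)x^2 - (39/4)x - 227/12
order-2 term: (35/2)x^3 + (315/2)x^2 + (1053/4)x + 195/4
order-3 term: (35/2)x^2 + (315/2)x + 3013/12
order-4 term: (35/4)x + 105/2
order-5 term: 7/4
the series for exp((Δ + ∇ Δ)) f terminates at order 5
exp((Δ + ∇ Δ)) f = (7/4)x^5 + (35/4)x^4 + (202/3)x^3 + (357/2)x^2 + (1679/4)x + 673/2


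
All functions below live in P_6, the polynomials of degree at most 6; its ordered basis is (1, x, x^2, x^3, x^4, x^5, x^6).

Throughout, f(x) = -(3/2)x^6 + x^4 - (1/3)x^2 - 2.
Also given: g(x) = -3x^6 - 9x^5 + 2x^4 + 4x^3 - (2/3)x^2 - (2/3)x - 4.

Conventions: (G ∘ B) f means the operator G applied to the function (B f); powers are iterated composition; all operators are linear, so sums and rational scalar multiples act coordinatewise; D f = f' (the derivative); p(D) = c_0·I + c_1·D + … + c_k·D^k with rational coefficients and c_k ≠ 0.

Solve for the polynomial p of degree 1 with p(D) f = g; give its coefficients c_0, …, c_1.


D^0 f = -(3/2)x^6 + x^4 - (1/3)x^2 - 2
D^1 f = -9x^5 + 4x^3 - (2/3)x
matching coefficients of g against c_0 f + c_1 Df + … from the top degree down determines the c_i
solution: c_0 = 2, c_1 = 1

c_0 = 2, c_1 = 1


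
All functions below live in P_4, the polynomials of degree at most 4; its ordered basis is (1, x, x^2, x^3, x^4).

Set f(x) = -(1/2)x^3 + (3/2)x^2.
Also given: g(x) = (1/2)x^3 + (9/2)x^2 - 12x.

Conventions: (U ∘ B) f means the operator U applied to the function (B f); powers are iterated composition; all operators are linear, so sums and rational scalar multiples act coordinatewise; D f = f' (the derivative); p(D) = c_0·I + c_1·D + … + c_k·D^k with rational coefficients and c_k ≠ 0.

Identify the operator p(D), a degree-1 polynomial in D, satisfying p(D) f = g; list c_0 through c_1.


c_0 = -1, c_1 = -4

D^0 f = -(1/2)x^3 + (3/2)x^2
D^1 f = -(3/2)x^2 + 3x
matching coefficients of g against c_0 f + c_1 Df + … from the top degree down determines the c_i
solution: c_0 = -1, c_1 = -4


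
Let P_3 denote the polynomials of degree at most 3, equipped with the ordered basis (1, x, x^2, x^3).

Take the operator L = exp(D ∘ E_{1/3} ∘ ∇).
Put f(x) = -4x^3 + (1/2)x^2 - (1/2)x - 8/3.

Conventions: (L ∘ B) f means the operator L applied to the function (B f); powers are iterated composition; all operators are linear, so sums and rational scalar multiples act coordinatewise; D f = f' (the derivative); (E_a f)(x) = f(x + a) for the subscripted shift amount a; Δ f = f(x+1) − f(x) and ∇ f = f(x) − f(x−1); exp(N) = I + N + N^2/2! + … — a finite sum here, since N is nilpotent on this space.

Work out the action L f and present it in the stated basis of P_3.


the image equals g(x) = -4x^3 + (1/2)x^2 - (49/2)x + 7/3

order-1 term: -24x + 5
the series for exp(D ∘ E_{1/3} ∘ ∇) f terminates at order 1
exp(D ∘ E_{1/3} ∘ ∇) f = -4x^3 + (1/2)x^2 - (49/2)x + 7/3


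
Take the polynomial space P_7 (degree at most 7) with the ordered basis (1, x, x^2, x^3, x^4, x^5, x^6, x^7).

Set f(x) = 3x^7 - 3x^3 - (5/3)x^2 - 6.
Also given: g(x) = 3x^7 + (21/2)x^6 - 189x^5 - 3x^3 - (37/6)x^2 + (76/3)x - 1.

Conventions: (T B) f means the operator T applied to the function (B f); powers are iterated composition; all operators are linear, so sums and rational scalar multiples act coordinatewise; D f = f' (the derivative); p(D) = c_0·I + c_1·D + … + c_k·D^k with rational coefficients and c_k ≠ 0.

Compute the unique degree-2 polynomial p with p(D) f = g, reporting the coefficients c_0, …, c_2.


c_0 = 1, c_1 = 1/2, c_2 = -3/2

D^0 f = 3x^7 - 3x^3 - (5/3)x^2 - 6
D^1 f = 21x^6 - 9x^2 - (10/3)x
D^2 f = 126x^5 - 18x - 10/3
matching coefficients of g against c_0 f + c_1 Df + … from the top degree down determines the c_i
solution: c_0 = 1, c_1 = 1/2, c_2 = -3/2


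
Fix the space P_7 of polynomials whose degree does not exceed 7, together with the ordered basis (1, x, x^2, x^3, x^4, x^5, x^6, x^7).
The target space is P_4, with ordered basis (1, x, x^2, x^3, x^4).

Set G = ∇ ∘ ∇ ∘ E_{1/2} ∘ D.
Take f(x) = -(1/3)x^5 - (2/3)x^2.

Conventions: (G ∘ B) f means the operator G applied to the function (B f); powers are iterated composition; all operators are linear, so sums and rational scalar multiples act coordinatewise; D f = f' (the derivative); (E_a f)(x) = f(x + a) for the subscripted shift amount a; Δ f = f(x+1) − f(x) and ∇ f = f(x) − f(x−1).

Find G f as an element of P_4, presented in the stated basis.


D f = -(5/3)x^4 - (4/3)x
E_{1/2} D f = -(5/3)x^4 - (10/3)x^3 - (5/2)x^2 - (13/6)x - 37/48
∇ (E_{1/2} ∘ D) f = -(20/3)x^3 - (5/3)x - 4/3
∇ ∇ (E_{1/2} ∘ D) f = -20x^2 + 20x - 25/3

the image equals g(x) = -20x^2 + 20x - 25/3


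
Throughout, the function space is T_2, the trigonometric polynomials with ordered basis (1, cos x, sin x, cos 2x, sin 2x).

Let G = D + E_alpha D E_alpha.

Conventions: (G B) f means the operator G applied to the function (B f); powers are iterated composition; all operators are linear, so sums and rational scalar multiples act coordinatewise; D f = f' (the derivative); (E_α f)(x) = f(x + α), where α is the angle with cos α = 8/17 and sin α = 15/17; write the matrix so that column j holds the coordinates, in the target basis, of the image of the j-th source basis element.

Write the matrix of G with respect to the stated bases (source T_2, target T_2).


image of 1: 0
image of cos x: -(240/289)cos x - (128/289)sin x
image of sin x: (128/289)cos x - (240/289)sin x
image of cos 2x: (154560/83521)cos 2x - (103684/83521)sin 2x
image of sin 2x: (103684/83521)cos 2x + (154560/83521)sin 2x
each image's coordinates form column j of the matrix

the matrix is [[0, 0, 0, 0, 0]; [0, -240/289, 128/289, 0, 0]; [0, -128/289, -240/289, 0, 0]; [0, 0, 0, 154560/83521, 103684/83521]; [0, 0, 0, -103684/83521, 154560/83521]] (rows listed top to bottom)


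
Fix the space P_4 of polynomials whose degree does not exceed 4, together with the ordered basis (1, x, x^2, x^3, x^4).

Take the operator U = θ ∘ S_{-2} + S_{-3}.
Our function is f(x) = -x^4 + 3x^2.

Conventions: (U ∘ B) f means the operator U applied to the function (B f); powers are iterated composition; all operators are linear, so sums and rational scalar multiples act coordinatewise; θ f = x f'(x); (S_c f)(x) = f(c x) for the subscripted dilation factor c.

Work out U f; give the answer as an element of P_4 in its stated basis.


S_{-2} f = -16x^4 + 12x^2
θ S_{-2} f = -64x^4 + 24x^2
S_{-3} f = -81x^4 + 27x^2
(θ ∘ S_{-2} + S_{-3}) f = -145x^4 + 51x^2

the image equals g(x) = -145x^4 + 51x^2


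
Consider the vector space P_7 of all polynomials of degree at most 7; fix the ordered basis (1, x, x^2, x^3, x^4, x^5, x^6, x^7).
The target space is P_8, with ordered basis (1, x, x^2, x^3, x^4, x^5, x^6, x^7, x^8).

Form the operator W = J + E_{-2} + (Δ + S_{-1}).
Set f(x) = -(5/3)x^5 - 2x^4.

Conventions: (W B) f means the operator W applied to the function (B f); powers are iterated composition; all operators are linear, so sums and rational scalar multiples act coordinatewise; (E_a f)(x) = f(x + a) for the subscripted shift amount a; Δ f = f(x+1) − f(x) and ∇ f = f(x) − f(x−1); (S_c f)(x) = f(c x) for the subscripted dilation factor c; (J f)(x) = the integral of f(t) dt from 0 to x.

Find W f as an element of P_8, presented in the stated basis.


the image equals g(x) = -(5/18)x^6 - (2/5)x^5 + (13/3)x^4 - (226/3)x^3 + (170/3)x^2 - (257/3)x + 53/3

J f = -(5/18)x^6 - (2/5)x^5
E_{-2} f = -(5/3)x^5 + (44/3)x^4 - (152/3)x^3 + (256/3)x^2 - (208/3)x + 64/3
Δ f = -(25/3)x^4 - (74/3)x^3 - (86/3)x^2 - (49/3)x - 11/3
S_{-1} f = (5/3)x^5 - 2x^4
(Δ + S_{-1}) f = (5/3)x^5 - (31/3)x^4 - (74/3)x^3 - (86/3)x^2 - (49/3)x - 11/3
(J + E_{-2} + (Δ + S_{-1})) f = -(5/18)x^6 - (2/5)x^5 + (13/3)x^4 - (226/3)x^3 + (170/3)x^2 - (257/3)x + 53/3
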